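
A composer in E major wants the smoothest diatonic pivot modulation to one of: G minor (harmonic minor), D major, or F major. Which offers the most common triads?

Triads of E major: E (I), F♯m (ii), G♯m (iii), A (IV), B (V), C♯m (vi), D♯dim (vii°).
G minor (harmonic minor) shares 0: none.
D major shares 2: F♯m, A.
F major shares 0: none.
The most common triads (2) are shared with D major.

D major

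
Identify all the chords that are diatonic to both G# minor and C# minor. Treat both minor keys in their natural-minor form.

Triads in G# minor (natural minor): G#m (i), A#dim (ii°), B (III), C#m (iv), D#m (v), E (VI), F# (VII).
Triads in C# minor (natural minor): C#m (i), D#dim (ii°), E (III), F#m (iv), G#m (v), A (VI), B (VII).
Shared triads with their functions: G#m (i in G# minor, v in C# minor); B (III in G# minor, VII in C# minor); C#m (iv in G# minor, i in C# minor); E (VI in G# minor, III in C# minor).

G#m, B, C#m, E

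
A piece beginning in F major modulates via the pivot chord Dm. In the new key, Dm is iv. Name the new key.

The numeral iv denotes a minor triad on scale degree 4. With D on degree 4, the tonic of the new key is A.
Degree 4 carries a minor triad in minor keys, so the destination is A minor.
Check: the diatonic triads of A minor (natural minor) are Am (i), Bdim (ii°), C (III), Dm (iv), Em (v), F (VI), G (VII) — Dm is indeed iv.

A minor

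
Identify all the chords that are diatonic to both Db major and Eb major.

Fm, Ab

Triads in Db major: Db (I), Ebm (ii), Fm (iii), Gb (IV), Ab (V), Bbm (vi), Cdim (vii°).
Triads in Eb major: Eb (I), Fm (ii), Gm (iii), Ab (IV), Bb (V), Cm (vi), Ddim (vii°).
Shared triads with their functions: Fm (iii in Db major, ii in Eb major); Ab (V in Db major, IV in Eb major).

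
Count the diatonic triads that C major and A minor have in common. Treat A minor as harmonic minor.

4

Diatonic triads of C major: C (I), Dm (ii), Em (iii), F (IV), G (V), Am (vi), Bdim (vii°).
Diatonic triads of A minor (harmonic minor): Am (i), Bdim (ii°), Caug (III+), Dm (iv), E (V), F (VI), G♯dim (vii°).
Matching root and quality in both lists: Dm, F, Am, Bdim.
That gives 4 common triads.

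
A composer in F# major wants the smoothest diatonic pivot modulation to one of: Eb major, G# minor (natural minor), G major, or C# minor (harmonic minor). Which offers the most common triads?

Triads of F# major: F# major (I), G# minor (ii), A# minor (iii), B major (IV), C# major (V), D# minor (vi), E# diminished (vii°).
Eb major shares 0: none.
G# minor (natural minor) shares 4: F#, G#m, B, D#m.
G major shares 0: none.
C# minor (harmonic minor) shares 0: none.
The most common triads (4) are shared with G# minor.

G# minor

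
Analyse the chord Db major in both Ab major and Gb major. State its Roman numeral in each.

IV in Ab major; V in Gb major

The scale of Ab major is Ab Bb C Db Eb F G; Db is degree 4, and the triad built there (Db-F-Ab) is major, so it is IV.
The scale of Gb major is Gb Ab Bb Cb Db Eb F; Db is degree 5, and the triad built there (Db-F-Ab) is major, so it is V.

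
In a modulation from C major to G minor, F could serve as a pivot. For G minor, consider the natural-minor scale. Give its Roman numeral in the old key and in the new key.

IV in C major; VII in G minor

The scale of C major is C D E F G A B; F is degree 4, and the triad built there (F-A-C) is major, so it is IV.
The scale of G minor (natural minor) is G A Bb C D Eb F; F is degree 7, and the triad built there (F-A-C) is major, so it is VII.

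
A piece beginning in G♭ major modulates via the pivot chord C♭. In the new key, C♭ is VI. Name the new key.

The numeral VI denotes a major triad on scale degree 6. With C♭ on degree 6, the tonic of the new key is E♭.
Degree 6 carries a major triad in minor keys, so the destination is E♭ minor.
Check: the diatonic triads of E♭ minor (natural minor) are E♭m (i), Fdim (ii°), G♭ (III), A♭m (iv), B♭m (v), C♭ (VI), D♭ (VII) — C♭ is indeed VI.

E♭ minor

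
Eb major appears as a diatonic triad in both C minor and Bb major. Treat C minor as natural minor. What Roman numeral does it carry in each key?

The scale of C minor (natural minor) is C D Eb F G Ab Bb; Eb is degree 3, and the triad built there (Eb-G-Bb) is major, so it is III.
The scale of Bb major is Bb C D Eb F G A; Eb is degree 4, and the triad built there (Eb-G-Bb) is major, so it is IV.

III in C minor; IV in Bb major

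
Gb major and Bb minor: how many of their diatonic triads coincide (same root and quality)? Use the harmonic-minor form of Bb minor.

3

Diatonic triads of Gb major: Gb major (I), Ab minor (ii), Bb minor (iii), Cb major (IV), Db major (V), Eb minor (vi), F diminished (vii°).
Diatonic triads of Bb minor (harmonic minor): Bb minor (i), C diminished (ii°), Db augmented (III+), Eb minor (iv), F major (V), Gb major (VI), A diminished (vii°).
Matching root and quality in both lists: Gb major, Bb minor, Eb minor.
That gives 3 common triads.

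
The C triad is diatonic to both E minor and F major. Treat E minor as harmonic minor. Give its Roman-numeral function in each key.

The scale of E minor (harmonic minor) is E F# G A B C D#; C is degree 6, and the triad built there (C-E-G) is major, so it is VI.
The scale of F major is F G A Bb C D E; C is degree 5, and the triad built there (C-E-G) is major, so it is V.

VI in E minor; V in F major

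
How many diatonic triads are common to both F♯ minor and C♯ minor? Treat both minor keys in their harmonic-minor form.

Diatonic triads of F♯ minor (harmonic minor): F♯m (i), G♯dim (ii°), Aaug (III+), Bm (iv), C♯ (V), D (VI), E♯dim (vii°).
Diatonic triads of C♯ minor (harmonic minor): C♯m (i), D♯dim (ii°), Eaug (III+), F♯m (iv), G♯ (V), A (VI), B♯dim (vii°).
Matching root and quality in both lists: F♯m.
That gives 1 common triad.

1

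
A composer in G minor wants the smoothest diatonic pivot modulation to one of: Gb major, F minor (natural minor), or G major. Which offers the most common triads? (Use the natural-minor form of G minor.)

F minor

Triads of G minor (natural minor): G minor (i), A diminished (ii°), Bb major (III), C minor (iv), D minor (v), Eb major (VI), F major (VII).
Gb major shares 0: none.
F minor (natural minor) shares 2: Cm, Eb.
G major shares 0: none.
The most common triads (2) are shared with F minor.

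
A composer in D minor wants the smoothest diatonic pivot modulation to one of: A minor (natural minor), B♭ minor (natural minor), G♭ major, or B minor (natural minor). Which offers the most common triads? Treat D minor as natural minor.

Triads of D minor (natural minor): D minor (i), E diminished (ii°), F major (III), G minor (iv), A minor (v), B♭ major (VI), C major (VII).
A minor (natural minor) shares 4: Dm, F, Am, C.
B♭ minor (natural minor) shares 0: none.
G♭ major shares 0: none.
B minor (natural minor) shares 0: none.
The most common triads (4) are shared with A minor.

A minor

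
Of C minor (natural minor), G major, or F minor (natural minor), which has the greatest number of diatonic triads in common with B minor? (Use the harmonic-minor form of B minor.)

G major

Triads of B minor (harmonic minor): Bm (i), C#dim (ii°), Daug (III+), Em (iv), F# (V), G (VI), A#dim (vii°).
C minor (natural minor) shares 0: none.
G major shares 3: Bm, Em, G.
F minor (natural minor) shares 0: none.
The most common triads (3) are shared with G major.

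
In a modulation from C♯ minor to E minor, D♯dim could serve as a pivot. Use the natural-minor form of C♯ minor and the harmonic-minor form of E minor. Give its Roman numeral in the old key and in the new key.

ii° in C♯ minor; vii° in E minor

The scale of C♯ minor (natural minor) is C♯ D♯ E F♯ G♯ A B; D♯ is degree 2, and the triad built there (D♯-F♯-A) is diminished, so it is ii°.
The scale of E minor (harmonic minor) is E F♯ G A B C D♯; D♯ is degree 7, and the triad built there (D♯-F♯-A) is diminished, so it is vii°.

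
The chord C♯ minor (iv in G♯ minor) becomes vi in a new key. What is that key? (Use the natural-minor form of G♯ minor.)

E major

The numeral vi denotes a minor triad on scale degree 6. With C♯ on degree 6, the tonic of the new key is E.
Degree 6 carries a minor triad in major keys, so the destination is E major.
Check: the diatonic triads of E major are E (I), F♯m (ii), G♯m (iii), A (IV), B (V), C♯m (vi), D♯dim (vii°) — C♯ minor is indeed vi.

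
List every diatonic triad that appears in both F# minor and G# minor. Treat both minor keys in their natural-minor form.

C#m, E

Triads in F# minor (natural minor): F# minor (i), G# diminished (ii°), A major (III), B minor (iv), C# minor (v), D major (VI), E major (VII).
Triads in G# minor (natural minor): G# minor (i), A# diminished (ii°), B major (III), C# minor (iv), D# minor (v), E major (VI), F# major (VII).
Shared triads with their functions: C# minor (v in F# minor, iv in G# minor); E major (VII in F# minor, VI in G# minor).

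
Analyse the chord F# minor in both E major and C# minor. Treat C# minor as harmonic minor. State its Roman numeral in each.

ii in E major; iv in C# minor

The scale of E major is E F# G# A B C# D#; F# is degree 2, and the triad built there (F#-A-C#) is minor, so it is ii.
The scale of C# minor (harmonic minor) is C# D# E F# G# A B#; F# is degree 4, and the triad built there (F#-A-C#) is minor, so it is iv.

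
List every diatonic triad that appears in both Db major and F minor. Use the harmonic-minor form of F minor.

Triads in Db major: Db (I), Ebm (ii), Fm (iii), Gb (IV), Ab (V), Bbm (vi), Cdim (vii°).
Triads in F minor (harmonic minor): Fm (i), Gdim (ii°), Abaug (III+), Bbm (iv), C (V), Db (VI), Edim (vii°).
Shared triads with their functions: Db (I in Db major, VI in F minor); Fm (iii in Db major, i in F minor); Bbm (vi in Db major, iv in F minor).

Db, Fm, Bbm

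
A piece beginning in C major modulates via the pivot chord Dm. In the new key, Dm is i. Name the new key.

The numeral i denotes a minor triad on scale degree 1. With D on degree 1, the tonic of the new key is D.
Degree 1 carries a minor triad in minor keys, so the destination is D minor.
Check: the diatonic triads of D minor (natural minor) are Dm (i), Edim (ii°), F (III), Gm (iv), Am (v), Bb (VI), C (VII) — Dm is indeed i.

D minor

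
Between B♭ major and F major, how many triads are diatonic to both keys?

4

Diatonic triads of B♭ major: B♭ major (I), C minor (ii), D minor (iii), E♭ major (IV), F major (V), G minor (vi), A diminished (vii°).
Diatonic triads of F major: F major (I), G minor (ii), A minor (iii), B♭ major (IV), C major (V), D minor (vi), E diminished (vii°).
Matching root and quality in both lists: B♭ major, D minor, F major, G minor.
That gives 4 common triads.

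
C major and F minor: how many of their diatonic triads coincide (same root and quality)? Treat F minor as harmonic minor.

1

Diatonic triads of C major: C major (I), D minor (ii), E minor (iii), F major (IV), G major (V), A minor (vi), B diminished (vii°).
Diatonic triads of F minor (harmonic minor): F minor (i), G diminished (ii°), Ab augmented (III+), Bb minor (iv), C major (V), Db major (VI), E diminished (vii°).
Matching root and quality in both lists: C major.
That gives 1 common triad.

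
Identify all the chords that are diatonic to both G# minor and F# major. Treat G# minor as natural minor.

Triads in G# minor (natural minor): G#m (i), A#dim (ii°), B (III), C#m (iv), D#m (v), E (VI), F# (VII).
Triads in F# major: F# (I), G#m (ii), A#m (iii), B (IV), C# (V), D#m (vi), E#dim (vii°).
Shared triads with their functions: G#m (i in G# minor, ii in F# major); B (III in G# minor, IV in F# major); D#m (v in G# minor, vi in F# major); F# (VII in G# minor, I in F# major).

G#m, B, D#m, F#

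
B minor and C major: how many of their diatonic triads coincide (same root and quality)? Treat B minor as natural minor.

2

Diatonic triads of B minor (natural minor): B minor (i), C# diminished (ii°), D major (III), E minor (iv), F# minor (v), G major (VI), A major (VII).
Diatonic triads of C major: C major (I), D minor (ii), E minor (iii), F major (IV), G major (V), A minor (vi), B diminished (vii°).
Matching root and quality in both lists: E minor, G major.
That gives 2 common triads.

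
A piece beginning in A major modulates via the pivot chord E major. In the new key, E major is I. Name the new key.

E major

The numeral I denotes a major triad on scale degree 1. With E on degree 1, the tonic of the new key is E.
Degree 1 carries a major triad in major keys, so the destination is E major.
Check: the diatonic triads of E major are E (I), F#m (ii), G#m (iii), A (IV), B (V), C#m (vi), D#dim (vii°) — E major is indeed I.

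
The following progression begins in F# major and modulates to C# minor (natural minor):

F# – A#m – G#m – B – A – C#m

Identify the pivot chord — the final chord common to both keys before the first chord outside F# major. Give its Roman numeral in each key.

Chords diatonic to F# major: F#, G#m, A#m, B, C#, D#m, E#dim.
Reading the progression, the first chord not in that set is A, so the modulation leaves F# major there.
The chord immediately before A is B, which is diatonic to both keys: IV in F# major and VII in C# minor.

B — IV in F# major, VII in C# minor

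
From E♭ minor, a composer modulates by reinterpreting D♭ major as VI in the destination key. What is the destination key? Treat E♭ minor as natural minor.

F minor

The numeral VI denotes a major triad on scale degree 6. With D♭ on degree 6, the tonic of the new key is F.
Degree 6 carries a major triad in minor keys, so the destination is F minor.
Check: the diatonic triads of F minor (natural minor) are Fm (i), Gdim (ii°), A♭ (III), B♭m (iv), Cm (v), D♭ (VI), E♭ (VII) — D♭ major is indeed VI.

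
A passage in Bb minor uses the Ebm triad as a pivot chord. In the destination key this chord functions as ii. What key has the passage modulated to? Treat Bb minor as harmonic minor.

Db major

The numeral ii denotes a minor triad on scale degree 2. With Eb on degree 2, the tonic of the new key is Db.
Degree 2 carries a minor triad in major keys, so the destination is Db major.
Check: the diatonic triads of Db major are Db (I), Ebm (ii), Fm (iii), Gb (IV), Ab (V), Bbm (vi), Cdim (vii°) — Ebm is indeed ii.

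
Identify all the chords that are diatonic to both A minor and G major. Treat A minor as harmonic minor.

Am

Triads in A minor (harmonic minor): Am (i), Bdim (ii°), Caug (III+), Dm (iv), E (V), F (VI), G#dim (vii°).
Triads in G major: G (I), Am (ii), Bm (iii), C (IV), D (V), Em (vi), F#dim (vii°).
Shared triads with their functions: Am (i in A minor, ii in G major).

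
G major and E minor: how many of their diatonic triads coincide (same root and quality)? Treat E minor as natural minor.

7

Diatonic triads of G major: G (I), Am (ii), Bm (iii), C (IV), D (V), Em (vi), F#dim (vii°).
Diatonic triads of E minor (natural minor): Em (i), F#dim (ii°), G (III), Am (iv), Bm (v), C (VI), D (VII).
Matching root and quality in both lists: G, Am, Bm, C, D, Em, F#dim.
That gives 7 common triads.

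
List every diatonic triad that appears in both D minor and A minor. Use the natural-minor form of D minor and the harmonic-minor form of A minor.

Triads in D minor (natural minor): Dm (i), Edim (ii°), F (III), Gm (iv), Am (v), Bb (VI), C (VII).
Triads in A minor (harmonic minor): Am (i), Bdim (ii°), Caug (III+), Dm (iv), E (V), F (VI), G#dim (vii°).
Shared triads with their functions: Dm (i in D minor, iv in A minor); F (III in D minor, VI in A minor); Am (v in D minor, i in A minor).

Dm, F, Am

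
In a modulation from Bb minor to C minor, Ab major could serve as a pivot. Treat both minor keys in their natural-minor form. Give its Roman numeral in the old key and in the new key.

VII in Bb minor; VI in C minor

The scale of Bb minor (natural minor) is Bb C Db Eb F Gb Ab; Ab is degree 7, and the triad built there (Ab-C-Eb) is major, so it is VII.
The scale of C minor (natural minor) is C D Eb F G Ab Bb; Ab is degree 6, and the triad built there (Ab-C-Eb) is major, so it is VI.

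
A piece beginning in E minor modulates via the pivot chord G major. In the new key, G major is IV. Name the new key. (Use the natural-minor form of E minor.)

The numeral IV denotes a major triad on scale degree 4. With G on degree 4, the tonic of the new key is D.
Degree 4 carries a major triad in major keys, so the destination is D major.
Check: the diatonic triads of D major are D (I), Em (ii), F♯m (iii), G (IV), A (V), Bm (vi), C♯dim (vii°) — G major is indeed IV.

D major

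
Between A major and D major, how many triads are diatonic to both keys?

4

Diatonic triads of A major: A (I), Bm (ii), C#m (iii), D (IV), E (V), F#m (vi), G#dim (vii°).
Diatonic triads of D major: D (I), Em (ii), F#m (iii), G (IV), A (V), Bm (vi), C#dim (vii°).
Matching root and quality in both lists: A, Bm, D, F#m.
That gives 4 common triads.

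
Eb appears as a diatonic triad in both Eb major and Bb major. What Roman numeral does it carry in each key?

I in Eb major; IV in Bb major

The scale of Eb major is Eb F G Ab Bb C D; Eb is degree 1, and the triad built there (Eb-G-Bb) is major, so it is I.
The scale of Bb major is Bb C D Eb F G A; Eb is degree 4, and the triad built there (Eb-G-Bb) is major, so it is IV.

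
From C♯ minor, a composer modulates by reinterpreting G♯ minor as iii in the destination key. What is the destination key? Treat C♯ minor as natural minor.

E major

The numeral iii denotes a minor triad on scale degree 3. With G♯ on degree 3, the tonic of the new key is E.
Degree 3 carries a minor triad in major keys, so the destination is E major.
Check: the diatonic triads of E major are E (I), F♯m (ii), G♯m (iii), A (IV), B (V), C♯m (vi), D♯dim (vii°) — G♯ minor is indeed iii.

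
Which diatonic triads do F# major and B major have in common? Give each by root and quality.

F#, G#m, B, D#m

Triads in F# major: F# major (I), G# minor (ii), A# minor (iii), B major (IV), C# major (V), D# minor (vi), E# diminished (vii°).
Triads in B major: B major (I), C# minor (ii), D# minor (iii), E major (IV), F# major (V), G# minor (vi), A# diminished (vii°).
Shared triads with their functions: F# major (I in F# major, V in B major); G# minor (ii in F# major, vi in B major); B major (IV in F# major, I in B major); D# minor (vi in F# major, iii in B major).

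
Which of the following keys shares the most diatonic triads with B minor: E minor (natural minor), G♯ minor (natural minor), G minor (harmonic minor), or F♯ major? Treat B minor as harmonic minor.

Triads of B minor (harmonic minor): B minor (i), C♯ diminished (ii°), D augmented (III+), E minor (iv), F♯ major (V), G major (VI), A♯ diminished (vii°).
E minor (natural minor) shares 3: Bm, Em, G.
G♯ minor (natural minor) shares 2: F♯, A♯dim.
G minor (harmonic minor) shares 0: none.
F♯ major shares 1: F♯.
The most common triads (3) are shared with E minor.

E minor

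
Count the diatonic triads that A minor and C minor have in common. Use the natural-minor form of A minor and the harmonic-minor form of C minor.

Diatonic triads of A minor (natural minor): A minor (i), B diminished (ii°), C major (III), D minor (iv), E minor (v), F major (VI), G major (VII).
Diatonic triads of C minor (harmonic minor): C minor (i), D diminished (ii°), E♭ augmented (III+), F minor (iv), G major (V), A♭ major (VI), B diminished (vii°).
Matching root and quality in both lists: B diminished, G major.
That gives 2 common triads.

2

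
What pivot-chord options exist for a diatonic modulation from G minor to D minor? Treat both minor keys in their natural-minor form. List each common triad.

Gm, Bb, Dm, F

Triads in G minor (natural minor): G minor (i), A diminished (ii°), Bb major (III), C minor (iv), D minor (v), Eb major (VI), F major (VII).
Triads in D minor (natural minor): D minor (i), E diminished (ii°), F major (III), G minor (iv), A minor (v), Bb major (VI), C major (VII).
Shared triads with their functions: G minor (i in G minor, iv in D minor); Bb major (III in G minor, VI in D minor); D minor (v in G minor, i in D minor); F major (VII in G minor, III in D minor).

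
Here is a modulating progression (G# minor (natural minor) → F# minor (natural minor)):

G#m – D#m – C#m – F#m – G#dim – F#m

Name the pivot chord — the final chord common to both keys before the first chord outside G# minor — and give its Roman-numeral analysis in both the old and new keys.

C#m — iv in G# minor, v in F# minor

Chords diatonic to G# minor: G#m, A#dim, B, C#m, D#m, E, F#.
Reading the progression, the first chord not in that set is F#m, so the modulation leaves G# minor there.
The chord immediately before F#m is C#m, which is diatonic to both keys: iv in G# minor and v in F# minor.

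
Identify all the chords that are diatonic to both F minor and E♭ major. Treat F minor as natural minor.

Triads in F minor (natural minor): F minor (i), G diminished (ii°), A♭ major (III), B♭ minor (iv), C minor (v), D♭ major (VI), E♭ major (VII).
Triads in E♭ major: E♭ major (I), F minor (ii), G minor (iii), A♭ major (IV), B♭ major (V), C minor (vi), D diminished (vii°).
Shared triads with their functions: F minor (i in F minor, ii in E♭ major); A♭ major (III in F minor, IV in E♭ major); C minor (v in F minor, vi in E♭ major); E♭ major (VII in F minor, I in E♭ major).

Fm, A♭, Cm, E♭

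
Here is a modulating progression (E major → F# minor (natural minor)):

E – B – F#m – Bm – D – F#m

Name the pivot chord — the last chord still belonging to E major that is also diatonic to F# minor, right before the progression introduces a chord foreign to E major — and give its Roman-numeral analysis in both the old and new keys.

Chords diatonic to E major: E, F#m, G#m, A, B, C#m, D#dim.
Reading the progression, the first chord not in that set is Bm, so the modulation leaves E major there.
The chord immediately before Bm is F#m, which is diatonic to both keys: ii in E major and i in F# minor.

F#m — ii in E major, i in F# minor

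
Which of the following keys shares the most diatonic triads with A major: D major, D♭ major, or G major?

Triads of A major: A major (I), B minor (ii), C♯ minor (iii), D major (IV), E major (V), F♯ minor (vi), G♯ diminished (vii°).
D major shares 4: A, Bm, D, F♯m.
D♭ major shares 0: none.
G major shares 2: Bm, D.
The most common triads (4) are shared with D major.

D major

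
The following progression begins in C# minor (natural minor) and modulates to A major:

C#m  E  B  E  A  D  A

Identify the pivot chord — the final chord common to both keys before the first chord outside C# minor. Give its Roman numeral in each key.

A — VI in C# minor, I in A major

Chords diatonic to C# minor: C#m, D#dim, E, F#m, G#m, A, B.
Reading the progression, the first chord not in that set is D, so the modulation leaves C# minor there.
The chord immediately before D is A, which is diatonic to both keys: VI in C# minor and I in A major.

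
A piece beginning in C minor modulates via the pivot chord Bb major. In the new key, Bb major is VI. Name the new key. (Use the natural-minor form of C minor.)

D minor

The numeral VI denotes a major triad on scale degree 6. With Bb on degree 6, the tonic of the new key is D.
Degree 6 carries a major triad in minor keys, so the destination is D minor.
Check: the diatonic triads of D minor (natural minor) are Dm (i), Edim (ii°), F (III), Gm (iv), Am (v), Bb (VI), C (VII) — Bb major is indeed VI.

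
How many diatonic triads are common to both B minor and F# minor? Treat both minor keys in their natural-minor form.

Diatonic triads of B minor (natural minor): Bm (i), C#dim (ii°), D (III), Em (iv), F#m (v), G (VI), A (VII).
Diatonic triads of F# minor (natural minor): F#m (i), G#dim (ii°), A (III), Bm (iv), C#m (v), D (VI), E (VII).
Matching root and quality in both lists: Bm, D, F#m, A.
That gives 4 common triads.

4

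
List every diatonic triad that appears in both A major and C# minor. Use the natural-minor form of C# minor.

Triads in A major: A (I), Bm (ii), C#m (iii), D (IV), E (V), F#m (vi), G#dim (vii°).
Triads in C# minor (natural minor): C#m (i), D#dim (ii°), E (III), F#m (iv), G#m (v), A (VI), B (VII).
Shared triads with their functions: A (I in A major, VI in C# minor); C#m (iii in A major, i in C# minor); E (V in A major, III in C# minor); F#m (vi in A major, iv in C# minor).

A, C#m, E, F#m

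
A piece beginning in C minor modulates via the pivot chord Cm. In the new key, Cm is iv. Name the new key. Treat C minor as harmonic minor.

G minor

The numeral iv denotes a minor triad on scale degree 4. With C on degree 4, the tonic of the new key is G.
Degree 4 carries a minor triad in minor keys, so the destination is G minor.
Check: the diatonic triads of G minor (natural minor) are Gm (i), Adim (ii°), Bb (III), Cm (iv), Dm (v), Eb (VI), F (VII) — Cm is indeed iv.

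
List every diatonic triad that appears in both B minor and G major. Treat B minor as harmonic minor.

Bm, Em, G

Triads in B minor (harmonic minor): Bm (i), C#dim (ii°), Daug (III+), Em (iv), F# (V), G (VI), A#dim (vii°).
Triads in G major: G (I), Am (ii), Bm (iii), C (IV), D (V), Em (vi), F#dim (vii°).
Shared triads with their functions: Bm (i in B minor, iii in G major); Em (iv in B minor, vi in G major); G (VI in B minor, I in G major).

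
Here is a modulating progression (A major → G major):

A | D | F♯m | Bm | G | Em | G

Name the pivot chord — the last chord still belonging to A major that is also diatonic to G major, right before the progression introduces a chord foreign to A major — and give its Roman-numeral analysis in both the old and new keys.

Chords diatonic to A major: A, Bm, C♯m, D, E, F♯m, G♯dim.
Reading the progression, the first chord not in that set is G, so the modulation leaves A major there.
The chord immediately before G is Bm, which is diatonic to both keys: ii in A major and iii in G major.

Bm — ii in A major, iii in G major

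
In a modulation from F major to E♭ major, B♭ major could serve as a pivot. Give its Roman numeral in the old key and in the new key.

The scale of F major is F G A B♭ C D E; B♭ is degree 4, and the triad built there (B♭-D-F) is major, so it is IV.
The scale of E♭ major is E♭ F G A♭ B♭ C D; B♭ is degree 5, and the triad built there (B♭-D-F) is major, so it is V.

IV in F major; V in E♭ major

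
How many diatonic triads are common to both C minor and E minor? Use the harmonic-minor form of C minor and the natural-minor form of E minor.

Diatonic triads of C minor (harmonic minor): Cm (i), Ddim (ii°), Ebaug (III+), Fm (iv), G (V), Ab (VI), Bdim (vii°).
Diatonic triads of E minor (natural minor): Em (i), F#dim (ii°), G (III), Am (iv), Bm (v), C (VI), D (VII).
Matching root and quality in both lists: G.
That gives 1 common triad.

1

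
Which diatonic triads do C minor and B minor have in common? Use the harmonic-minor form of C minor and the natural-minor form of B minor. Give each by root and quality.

Triads in C minor (harmonic minor): Cm (i), Ddim (ii°), Ebaug (III+), Fm (iv), G (V), Ab (VI), Bdim (vii°).
Triads in B minor (natural minor): Bm (i), C#dim (ii°), D (III), Em (iv), F#m (v), G (VI), A (VII).
Shared triads with their functions: G (V in C minor, VI in B minor).

G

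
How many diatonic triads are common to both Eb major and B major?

0

Diatonic triads of Eb major: Eb (I), Fm (ii), Gm (iii), Ab (IV), Bb (V), Cm (vi), Ddim (vii°).
Diatonic triads of B major: B (I), C#m (ii), D#m (iii), E (IV), F# (V), G#m (vi), A#dim (vii°).
No triad has the same root and quality in both keys.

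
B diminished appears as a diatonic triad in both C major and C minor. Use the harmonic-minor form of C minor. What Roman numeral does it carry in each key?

vii° in C major; vii° in C minor

The scale of C major is C D E F G A B; B is degree 7, and the triad built there (B-D-F) is diminished, so it is vii°.
The scale of C minor (harmonic minor) is C D Eb F G Ab B; B is degree 7, and the triad built there (B-D-F) is diminished, so it is vii°.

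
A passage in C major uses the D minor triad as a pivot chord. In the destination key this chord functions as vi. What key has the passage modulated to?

F major

The numeral vi denotes a minor triad on scale degree 6. With D on degree 6, the tonic of the new key is F.
Degree 6 carries a minor triad in major keys, so the destination is F major.
Check: the diatonic triads of F major are F (I), Gm (ii), Am (iii), Bb (IV), C (V), Dm (vi), Edim (vii°) — D minor is indeed vi.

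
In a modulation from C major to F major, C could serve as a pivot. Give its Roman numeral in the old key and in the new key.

The scale of C major is C D E F G A B; C is degree 1, and the triad built there (C-E-G) is major, so it is I.
The scale of F major is F G A Bb C D E; C is degree 5, and the triad built there (C-E-G) is major, so it is V.

I in C major; V in F major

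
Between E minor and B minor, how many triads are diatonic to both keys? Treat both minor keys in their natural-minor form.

4

Diatonic triads of E minor (natural minor): Em (i), F#dim (ii°), G (III), Am (iv), Bm (v), C (VI), D (VII).
Diatonic triads of B minor (natural minor): Bm (i), C#dim (ii°), D (III), Em (iv), F#m (v), G (VI), A (VII).
Matching root and quality in both lists: Em, G, Bm, D.
That gives 4 common triads.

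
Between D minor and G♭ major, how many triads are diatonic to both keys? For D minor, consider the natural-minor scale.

0

Diatonic triads of D minor (natural minor): Dm (i), Edim (ii°), F (III), Gm (iv), Am (v), B♭ (VI), C (VII).
Diatonic triads of G♭ major: G♭ (I), A♭m (ii), B♭m (iii), C♭ (IV), D♭ (V), E♭m (vi), Fdim (vii°).
No triad has the same root and quality in both keys.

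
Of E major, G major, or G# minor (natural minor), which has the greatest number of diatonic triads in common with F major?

G major

Triads of F major: F (I), Gm (ii), Am (iii), Bb (IV), C (V), Dm (vi), Edim (vii°).
E major shares 0: none.
G major shares 2: Am, C.
G# minor (natural minor) shares 0: none.
The most common triads (2) are shared with G major.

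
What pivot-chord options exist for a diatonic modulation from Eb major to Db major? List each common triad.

Triads in Eb major: Eb (I), Fm (ii), Gm (iii), Ab (IV), Bb (V), Cm (vi), Ddim (vii°).
Triads in Db major: Db (I), Ebm (ii), Fm (iii), Gb (IV), Ab (V), Bbm (vi), Cdim (vii°).
Shared triads with their functions: Fm (ii in Eb major, iii in Db major); Ab (IV in Eb major, V in Db major).

Fm, Ab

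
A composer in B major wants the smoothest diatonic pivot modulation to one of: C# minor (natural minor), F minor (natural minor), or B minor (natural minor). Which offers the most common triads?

C# minor

Triads of B major: B (I), C#m (ii), D#m (iii), E (IV), F# (V), G#m (vi), A#dim (vii°).
C# minor (natural minor) shares 4: B, C#m, E, G#m.
F minor (natural minor) shares 0: none.
B minor (natural minor) shares 0: none.
The most common triads (4) are shared with C# minor.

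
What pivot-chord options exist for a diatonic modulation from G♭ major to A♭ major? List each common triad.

B♭m, D♭

Triads in G♭ major: G♭ (I), A♭m (ii), B♭m (iii), C♭ (IV), D♭ (V), E♭m (vi), Fdim (vii°).
Triads in A♭ major: A♭ (I), B♭m (ii), Cm (iii), D♭ (IV), E♭ (V), Fm (vi), Gdim (vii°).
Shared triads with their functions: B♭m (iii in G♭ major, ii in A♭ major); D♭ (V in G♭ major, IV in A♭ major).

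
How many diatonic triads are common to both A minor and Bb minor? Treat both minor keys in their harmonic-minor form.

Diatonic triads of A minor (harmonic minor): A minor (i), B diminished (ii°), C augmented (III+), D minor (iv), E major (V), F major (VI), G# diminished (vii°).
Diatonic triads of Bb minor (harmonic minor): Bb minor (i), C diminished (ii°), Db augmented (III+), Eb minor (iv), F major (V), Gb major (VI), A diminished (vii°).
Matching root and quality in both lists: F major.
That gives 1 common triad.

1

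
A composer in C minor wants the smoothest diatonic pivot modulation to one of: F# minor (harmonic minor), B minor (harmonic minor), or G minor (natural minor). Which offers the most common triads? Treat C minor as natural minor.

Triads of C minor (natural minor): C minor (i), D diminished (ii°), Eb major (III), F minor (iv), G minor (v), Ab major (VI), Bb major (VII).
F# minor (harmonic minor) shares 0: none.
B minor (harmonic minor) shares 0: none.
G minor (natural minor) shares 4: Cm, Eb, Gm, Bb.
The most common triads (4) are shared with G minor.

G minor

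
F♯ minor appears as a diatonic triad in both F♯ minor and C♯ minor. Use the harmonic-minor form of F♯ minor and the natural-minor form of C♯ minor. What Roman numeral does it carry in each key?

i in F♯ minor; iv in C♯ minor

The scale of F♯ minor (harmonic minor) is F♯ G♯ A B C♯ D E♯; F♯ is degree 1, and the triad built there (F♯-A-C♯) is minor, so it is i.
The scale of C♯ minor (natural minor) is C♯ D♯ E F♯ G♯ A B; F♯ is degree 4, and the triad built there (F♯-A-C♯) is minor, so it is iv.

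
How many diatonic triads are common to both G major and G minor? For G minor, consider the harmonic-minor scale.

2

Diatonic triads of G major: G major (I), A minor (ii), B minor (iii), C major (IV), D major (V), E minor (vi), F# diminished (vii°).
Diatonic triads of G minor (harmonic minor): G minor (i), A diminished (ii°), Bb augmented (III+), C minor (iv), D major (V), Eb major (VI), F# diminished (vii°).
Matching root and quality in both lists: D major, F# diminished.
That gives 2 common triads.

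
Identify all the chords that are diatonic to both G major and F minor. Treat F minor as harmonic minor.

Triads in G major: G (I), Am (ii), Bm (iii), C (IV), D (V), Em (vi), F#dim (vii°).
Triads in F minor (harmonic minor): Fm (i), Gdim (ii°), Abaug (III+), Bbm (iv), C (V), Db (VI), Edim (vii°).
Shared triads with their functions: C (IV in G major, V in F minor).

C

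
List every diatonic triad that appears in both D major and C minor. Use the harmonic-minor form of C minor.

Triads in D major: D (I), Em (ii), F#m (iii), G (IV), A (V), Bm (vi), C#dim (vii°).
Triads in C minor (harmonic minor): Cm (i), Ddim (ii°), Ebaug (III+), Fm (iv), G (V), Ab (VI), Bdim (vii°).
Shared triads with their functions: G (IV in D major, V in C minor).

G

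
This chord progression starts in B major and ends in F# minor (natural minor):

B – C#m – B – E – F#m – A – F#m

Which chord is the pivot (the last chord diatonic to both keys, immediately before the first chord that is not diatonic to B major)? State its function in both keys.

Chords diatonic to B major: B, C#m, D#m, E, F#, G#m, A#dim.
Reading the progression, the first chord not in that set is F#m, so the modulation leaves B major there.
The chord immediately before F#m is E, which is diatonic to both keys: IV in B major and VII in F# minor.

E — IV in B major, VII in F# minor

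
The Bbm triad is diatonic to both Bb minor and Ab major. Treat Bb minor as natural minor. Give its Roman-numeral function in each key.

The scale of Bb minor (natural minor) is Bb C Db Eb F Gb Ab; Bb is degree 1, and the triad built there (Bb-Db-F) is minor, so it is i.
The scale of Ab major is Ab Bb C Db Eb F G; Bb is degree 2, and the triad built there (Bb-Db-F) is minor, so it is ii.

i in Bb minor; ii in Ab major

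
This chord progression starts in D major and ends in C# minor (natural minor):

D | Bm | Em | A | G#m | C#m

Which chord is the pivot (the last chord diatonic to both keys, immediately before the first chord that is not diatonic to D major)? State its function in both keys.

Chords diatonic to D major: D, Em, F#m, G, A, Bm, C#dim.
Reading the progression, the first chord not in that set is G#m, so the modulation leaves D major there.
The chord immediately before G#m is A, which is diatonic to both keys: V in D major and VI in C# minor.

A — V in D major, VI in C# minor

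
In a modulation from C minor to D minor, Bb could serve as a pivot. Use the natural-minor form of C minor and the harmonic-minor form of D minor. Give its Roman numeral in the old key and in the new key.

VII in C minor; VI in D minor

The scale of C minor (natural minor) is C D Eb F G Ab Bb; Bb is degree 7, and the triad built there (Bb-D-F) is major, so it is VII.
The scale of D minor (harmonic minor) is D E F G A Bb C#; Bb is degree 6, and the triad built there (Bb-D-F) is major, so it is VI.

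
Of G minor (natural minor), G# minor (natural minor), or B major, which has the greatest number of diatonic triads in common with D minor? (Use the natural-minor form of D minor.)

G minor

Triads of D minor (natural minor): Dm (i), Edim (ii°), F (III), Gm (iv), Am (v), Bb (VI), C (VII).
G minor (natural minor) shares 4: Dm, F, Gm, Bb.
G# minor (natural minor) shares 0: none.
B major shares 0: none.
The most common triads (4) are shared with G minor.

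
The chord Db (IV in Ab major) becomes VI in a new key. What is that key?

The numeral VI denotes a major triad on scale degree 6. With Db on degree 6, the tonic of the new key is F.
Degree 6 carries a major triad in minor keys, so the destination is F minor.
Check: the diatonic triads of F minor (natural minor) are Fm (i), Gdim (ii°), Ab (III), Bbm (iv), Cm (v), Db (VI), Eb (VII) — Db is indeed VI.

F minor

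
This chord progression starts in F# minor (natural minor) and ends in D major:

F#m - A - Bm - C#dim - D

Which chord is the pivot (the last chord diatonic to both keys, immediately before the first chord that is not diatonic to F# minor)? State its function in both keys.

Chords diatonic to F# minor: F#m, G#dim, A, Bm, C#m, D, E.
Reading the progression, the first chord not in that set is C#dim, so the modulation leaves F# minor there.
The chord immediately before C#dim is Bm, which is diatonic to both keys: iv in F# minor and vi in D major.

Bm — iv in F# minor, vi in D major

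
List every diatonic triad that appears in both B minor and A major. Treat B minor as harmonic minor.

Bm

Triads in B minor (harmonic minor): B minor (i), C# diminished (ii°), D augmented (III+), E minor (iv), F# major (V), G major (VI), A# diminished (vii°).
Triads in A major: A major (I), B minor (ii), C# minor (iii), D major (IV), E major (V), F# minor (vi), G# diminished (vii°).
Shared triads with their functions: B minor (i in B minor, ii in A major).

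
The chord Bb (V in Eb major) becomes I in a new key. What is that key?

The numeral I denotes a major triad on scale degree 1. With Bb on degree 1, the tonic of the new key is Bb.
Degree 1 carries a major triad in major keys, so the destination is Bb major.
Check: the diatonic triads of Bb major are Bb (I), Cm (ii), Dm (iii), Eb (IV), F (V), Gm (vi), Adim (vii°) — Bb is indeed I.

Bb major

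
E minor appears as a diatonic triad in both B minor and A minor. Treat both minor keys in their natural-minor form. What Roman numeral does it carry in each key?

iv in B minor; v in A minor

The scale of B minor (natural minor) is B C♯ D E F♯ G A; E is degree 4, and the triad built there (E-G-B) is minor, so it is iv.
The scale of A minor (natural minor) is A B C D E F G; E is degree 5, and the triad built there (E-G-B) is minor, so it is v.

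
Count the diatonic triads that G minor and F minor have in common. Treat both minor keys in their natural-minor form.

Diatonic triads of G minor (natural minor): Gm (i), Adim (ii°), Bb (III), Cm (iv), Dm (v), Eb (VI), F (VII).
Diatonic triads of F minor (natural minor): Fm (i), Gdim (ii°), Ab (III), Bbm (iv), Cm (v), Db (VI), Eb (VII).
Matching root and quality in both lists: Cm, Eb.
That gives 2 common triads.

2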